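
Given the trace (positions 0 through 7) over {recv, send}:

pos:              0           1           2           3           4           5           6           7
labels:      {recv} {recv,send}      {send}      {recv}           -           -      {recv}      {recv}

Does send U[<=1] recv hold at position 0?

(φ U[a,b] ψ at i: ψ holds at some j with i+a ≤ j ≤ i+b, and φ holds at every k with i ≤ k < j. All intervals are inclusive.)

True

Need some j in [0,1] with recv, and send at every k in [0,j-1].
  j=0: recv holds; no prefix to check → satisfied.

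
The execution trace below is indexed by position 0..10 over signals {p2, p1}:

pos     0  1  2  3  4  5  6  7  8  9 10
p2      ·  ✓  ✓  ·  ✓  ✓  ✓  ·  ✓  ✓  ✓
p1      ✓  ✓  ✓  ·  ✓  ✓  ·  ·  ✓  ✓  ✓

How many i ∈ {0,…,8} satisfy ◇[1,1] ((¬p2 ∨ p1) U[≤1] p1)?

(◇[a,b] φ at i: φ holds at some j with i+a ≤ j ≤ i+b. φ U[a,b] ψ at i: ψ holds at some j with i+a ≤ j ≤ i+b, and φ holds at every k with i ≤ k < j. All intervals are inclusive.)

8

Evaluate at each i in [0,8]:
  i=0: ✓ (witness j=1)
  i=1: ✓ (witness j=2)
  i=2: ✓ (witness j=3)
  i=3: ✓ (witness j=4)
  i=4: ✓ (witness j=5)
  i=5: ✗ (none in [6,6])
  i=6: ✓ (witness j=7)
  i=7: ✓ (witness j=8)
  i=8: ✓ (witness j=9)
Positions where it holds: {0, 1, 2, 3, 4, 6, 7, 8} → 8.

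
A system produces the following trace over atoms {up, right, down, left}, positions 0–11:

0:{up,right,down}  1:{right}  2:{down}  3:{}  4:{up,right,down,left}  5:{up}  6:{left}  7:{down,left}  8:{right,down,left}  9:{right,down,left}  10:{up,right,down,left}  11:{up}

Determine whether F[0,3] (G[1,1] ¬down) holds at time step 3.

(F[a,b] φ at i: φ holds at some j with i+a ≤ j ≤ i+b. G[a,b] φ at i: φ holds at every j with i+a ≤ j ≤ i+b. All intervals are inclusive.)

Yes

Check G[1,1] ¬down at each j in [3,6]:
  j=3: fails at 4
  j=4: holds on [5,5]
  j=5: holds on [6,6]
  j=6: fails at 7
Found at j=4 → formula holds.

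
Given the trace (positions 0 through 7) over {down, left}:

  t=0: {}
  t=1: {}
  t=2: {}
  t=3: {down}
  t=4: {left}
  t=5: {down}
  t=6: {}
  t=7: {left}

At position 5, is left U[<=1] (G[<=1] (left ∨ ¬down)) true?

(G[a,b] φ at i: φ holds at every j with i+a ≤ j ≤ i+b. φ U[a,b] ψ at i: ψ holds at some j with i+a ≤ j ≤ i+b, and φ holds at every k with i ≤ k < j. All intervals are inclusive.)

False

Need some j in [5,6] with G[<=1] (left ∨ ¬down), and left at every k in [5,j-1].
  j=5: G[<=1] (left ∨ ¬down) — fails at 5.
  j=6: G[<=1] (left ∨ ¬down) holds, but left fails at k=5 → not this j.
No j in the window works → until fails.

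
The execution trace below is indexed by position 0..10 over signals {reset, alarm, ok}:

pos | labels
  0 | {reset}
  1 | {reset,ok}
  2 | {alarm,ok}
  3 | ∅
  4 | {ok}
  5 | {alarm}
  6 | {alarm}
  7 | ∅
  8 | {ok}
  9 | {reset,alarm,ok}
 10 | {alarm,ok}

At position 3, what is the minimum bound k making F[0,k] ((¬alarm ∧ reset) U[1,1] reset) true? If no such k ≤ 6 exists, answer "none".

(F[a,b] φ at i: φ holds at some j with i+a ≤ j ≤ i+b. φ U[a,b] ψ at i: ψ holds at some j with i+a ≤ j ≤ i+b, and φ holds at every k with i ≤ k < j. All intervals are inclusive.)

Scan j = 3,4,… for ((¬alarm ∧ reset) U[1,1] reset):
  j=3: fails
  j=4: fails
  j=5: fails
  j=6: fails
  j=7: fails
  j=8: fails
  j=9: fails
No j in [3,9] satisfies it → none.

none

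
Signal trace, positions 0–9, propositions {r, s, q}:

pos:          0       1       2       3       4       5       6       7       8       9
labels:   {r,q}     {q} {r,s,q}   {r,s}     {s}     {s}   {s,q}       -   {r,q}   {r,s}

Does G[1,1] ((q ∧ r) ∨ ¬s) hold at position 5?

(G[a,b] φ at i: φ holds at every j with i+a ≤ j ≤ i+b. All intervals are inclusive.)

Does not hold

Check ((q ∧ r) ∨ ¬s) at every j in [6,6]:
  j=6: false
Fails at j=6 → formula fails.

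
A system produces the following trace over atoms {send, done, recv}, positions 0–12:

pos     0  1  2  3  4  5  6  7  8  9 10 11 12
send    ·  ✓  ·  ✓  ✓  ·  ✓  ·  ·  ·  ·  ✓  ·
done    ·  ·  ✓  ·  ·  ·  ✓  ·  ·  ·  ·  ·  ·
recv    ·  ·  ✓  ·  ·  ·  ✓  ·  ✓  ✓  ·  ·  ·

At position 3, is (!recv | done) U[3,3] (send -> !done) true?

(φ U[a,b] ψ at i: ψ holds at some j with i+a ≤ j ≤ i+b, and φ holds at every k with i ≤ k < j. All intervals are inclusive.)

Need some j in [6,6] with (send -> !done), and (!recv | done) at every k in [3,j-1].
  j=6: (send -> !done) false.
No j in the window works → until fails.

No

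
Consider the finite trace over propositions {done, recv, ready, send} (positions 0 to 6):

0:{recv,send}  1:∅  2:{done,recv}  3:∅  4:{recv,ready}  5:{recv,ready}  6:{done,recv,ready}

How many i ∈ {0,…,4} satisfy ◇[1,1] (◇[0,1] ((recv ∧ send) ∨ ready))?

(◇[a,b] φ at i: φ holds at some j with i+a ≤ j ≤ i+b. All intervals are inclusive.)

3

Evaluate at each i in [0,4]:
  i=0: ✗ (none in [1,1])
  i=1: ✗ (none in [2,2])
  i=2: ✓ (witness j=3)
  i=3: ✓ (witness j=4)
  i=4: ✓ (witness j=5)
Positions where it holds: {2, 3, 4} → 3.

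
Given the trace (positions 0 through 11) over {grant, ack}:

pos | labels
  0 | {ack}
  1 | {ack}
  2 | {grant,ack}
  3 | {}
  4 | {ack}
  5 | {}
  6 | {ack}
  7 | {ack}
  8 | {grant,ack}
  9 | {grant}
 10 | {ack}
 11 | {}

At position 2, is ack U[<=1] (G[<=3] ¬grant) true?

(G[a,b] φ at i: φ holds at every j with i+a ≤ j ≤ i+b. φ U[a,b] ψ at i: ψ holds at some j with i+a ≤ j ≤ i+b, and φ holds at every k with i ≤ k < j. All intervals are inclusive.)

Yes

Need some j in [2,3] with G[<=3] ¬grant, and ack at every k in [2,j-1].
  j=2: G[<=3] ¬grant — fails at 2.
  j=3: G[<=3] ¬grant holds; ack holds at every k in [2,2] → satisfied.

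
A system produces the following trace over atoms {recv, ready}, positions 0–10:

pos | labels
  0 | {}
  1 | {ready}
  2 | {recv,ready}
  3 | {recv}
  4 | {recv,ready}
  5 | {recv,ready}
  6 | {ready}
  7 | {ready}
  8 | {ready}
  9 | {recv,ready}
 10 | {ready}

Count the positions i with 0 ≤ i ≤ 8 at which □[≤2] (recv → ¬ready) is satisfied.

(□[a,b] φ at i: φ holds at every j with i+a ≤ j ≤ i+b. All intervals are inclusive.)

1

Evaluate at each i in [0,8]:
  i=0: ✗ (fails at j=2)
  i=1: ✗ (fails at j=2)
  i=2: ✗ (fails at j=2)
  i=3: ✗ (fails at j=4)
  i=4: ✗ (fails at j=4)
  i=5: ✗ (fails at j=5)
  i=6: ✓ (all of [6,8])
  i=7: ✗ (fails at j=9)
  i=8: ✗ (fails at j=9)
Positions where it holds: {6} → 1.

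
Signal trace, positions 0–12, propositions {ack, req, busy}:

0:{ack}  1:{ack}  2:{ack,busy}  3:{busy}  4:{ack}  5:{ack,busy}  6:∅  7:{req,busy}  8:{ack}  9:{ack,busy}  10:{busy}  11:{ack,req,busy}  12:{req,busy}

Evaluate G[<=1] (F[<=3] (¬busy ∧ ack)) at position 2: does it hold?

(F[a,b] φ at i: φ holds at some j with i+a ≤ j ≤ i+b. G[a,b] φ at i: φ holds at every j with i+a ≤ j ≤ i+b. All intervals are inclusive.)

Check F[<=3] (¬busy ∧ ack) at every j in [2,3]:
  j=2: holds (witness at 4)
  j=3: holds (witness at 4)
All positions satisfy it → formula holds.

Holds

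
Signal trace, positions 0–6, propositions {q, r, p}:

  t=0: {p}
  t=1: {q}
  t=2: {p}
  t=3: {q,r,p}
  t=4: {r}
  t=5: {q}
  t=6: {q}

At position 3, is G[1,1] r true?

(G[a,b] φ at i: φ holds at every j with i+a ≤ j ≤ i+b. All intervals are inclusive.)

Yes

Check r at every j in [4,4]:
  j=4: true
All positions satisfy it → formula holds.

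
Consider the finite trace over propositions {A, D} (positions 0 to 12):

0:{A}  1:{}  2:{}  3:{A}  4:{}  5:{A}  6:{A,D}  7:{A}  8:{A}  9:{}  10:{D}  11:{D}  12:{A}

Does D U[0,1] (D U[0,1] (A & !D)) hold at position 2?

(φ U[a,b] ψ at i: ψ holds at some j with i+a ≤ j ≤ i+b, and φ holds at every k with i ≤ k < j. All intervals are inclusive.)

Need some j in [2,3] with (D U[0,1] (A & !D)), and D at every k in [2,j-1].
  j=2: (D U[0,1] (A & !D)) — fails.
  j=3: (D U[0,1] (A & !D)) holds, but D fails at k=2 → not this j.
No j in the window works → until fails.

Does not hold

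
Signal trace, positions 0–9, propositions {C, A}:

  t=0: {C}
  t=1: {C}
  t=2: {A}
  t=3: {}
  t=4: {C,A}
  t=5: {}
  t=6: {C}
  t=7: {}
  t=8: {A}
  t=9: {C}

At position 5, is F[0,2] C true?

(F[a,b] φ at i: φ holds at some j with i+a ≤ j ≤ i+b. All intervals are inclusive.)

Holds

Check C at each j in [5,7]:
  j=5: false
  j=6: true
  j=7: false
Found at j=6 → formula holds.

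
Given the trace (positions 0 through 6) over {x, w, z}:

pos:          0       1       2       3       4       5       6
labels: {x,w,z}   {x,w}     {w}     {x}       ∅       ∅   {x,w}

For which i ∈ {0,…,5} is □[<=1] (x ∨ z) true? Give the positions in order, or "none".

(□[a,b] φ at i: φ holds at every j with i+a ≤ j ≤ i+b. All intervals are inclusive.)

Evaluate at each i in [0,5]:
  i=0: ✓ (all of [0,1])
  i=1: ✗ (fails at j=2)
  i=2: ✗ (fails at j=2)
  i=3: ✗ (fails at j=4)
  i=4: ✗ (fails at j=4)
  i=5: ✗ (fails at j=5)

0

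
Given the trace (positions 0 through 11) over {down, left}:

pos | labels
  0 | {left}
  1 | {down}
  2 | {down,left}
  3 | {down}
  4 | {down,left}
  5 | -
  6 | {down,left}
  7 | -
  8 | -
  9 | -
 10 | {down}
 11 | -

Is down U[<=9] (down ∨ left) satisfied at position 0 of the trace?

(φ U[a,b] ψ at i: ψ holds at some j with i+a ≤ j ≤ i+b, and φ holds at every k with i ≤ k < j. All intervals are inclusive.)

Need some j in [0,9] with (down ∨ left), and down at every k in [0,j-1].
  j=0: (down ∨ left) holds; no prefix to check → satisfied.

True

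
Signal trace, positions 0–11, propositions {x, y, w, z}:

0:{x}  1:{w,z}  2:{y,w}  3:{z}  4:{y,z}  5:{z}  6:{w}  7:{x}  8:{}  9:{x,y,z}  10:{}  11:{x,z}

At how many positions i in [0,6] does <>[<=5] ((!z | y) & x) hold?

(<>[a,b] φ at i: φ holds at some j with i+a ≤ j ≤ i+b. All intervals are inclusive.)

Evaluate at each i in [0,6]:
  i=0: ✓ (witness j=0)
  i=1: ✗ (none in [1,6])
  i=2: ✓ (witness j=7)
  i=3: ✓ (witness j=7)
  i=4: ✓ (witness j=7)
  i=5: ✓ (witness j=7)
  i=6: ✓ (witness j=7)
Positions where it holds: {0, 2, 3, 4, 5, 6} → 6.

6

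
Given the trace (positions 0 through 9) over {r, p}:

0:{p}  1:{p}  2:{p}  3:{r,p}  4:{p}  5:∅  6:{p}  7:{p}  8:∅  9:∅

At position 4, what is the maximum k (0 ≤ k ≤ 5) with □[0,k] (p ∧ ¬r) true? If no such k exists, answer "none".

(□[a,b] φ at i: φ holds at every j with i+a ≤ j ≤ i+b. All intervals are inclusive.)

(p ∧ ¬r) must hold from j=4 onward; find where it first fails.
  j=4: holds
  j=5: fails
Holds on [4,4], so largest k = 0.

0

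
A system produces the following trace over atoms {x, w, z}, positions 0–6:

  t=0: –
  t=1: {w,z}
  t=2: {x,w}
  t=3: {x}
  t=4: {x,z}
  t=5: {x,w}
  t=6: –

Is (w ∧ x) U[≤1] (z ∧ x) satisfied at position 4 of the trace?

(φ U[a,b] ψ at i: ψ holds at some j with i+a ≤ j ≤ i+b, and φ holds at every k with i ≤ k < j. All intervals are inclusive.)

Need some j in [4,5] with (z ∧ x), and (w ∧ x) at every k in [4,j-1].
  j=4: (z ∧ x) holds; no prefix to check → satisfied.

Yes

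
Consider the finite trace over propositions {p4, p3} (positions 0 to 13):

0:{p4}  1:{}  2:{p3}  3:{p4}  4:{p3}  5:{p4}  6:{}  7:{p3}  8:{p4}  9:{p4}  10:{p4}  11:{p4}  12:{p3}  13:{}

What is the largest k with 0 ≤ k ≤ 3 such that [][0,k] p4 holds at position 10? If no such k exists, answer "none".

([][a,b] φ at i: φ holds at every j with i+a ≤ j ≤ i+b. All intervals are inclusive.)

1

p4 must hold from j=10 onward; find where it first fails.
  j=10: holds
  j=11: holds
  j=12: fails
Holds on [10,11], so largest k = 1.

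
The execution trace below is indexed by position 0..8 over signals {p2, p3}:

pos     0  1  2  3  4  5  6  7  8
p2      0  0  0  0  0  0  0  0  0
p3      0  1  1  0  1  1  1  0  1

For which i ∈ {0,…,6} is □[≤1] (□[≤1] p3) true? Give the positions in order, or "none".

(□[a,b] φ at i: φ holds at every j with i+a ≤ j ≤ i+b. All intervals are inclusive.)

Evaluate at each i in [0,6]:
  i=0: ✗ (fails at j=0)
  i=1: ✗ (fails at j=2)
  i=2: ✗ (fails at j=2)
  i=3: ✗ (fails at j=3)
  i=4: ✓ (all of [4,5])
  i=5: ✗ (fails at j=6)
  i=6: ✗ (fails at j=6)

4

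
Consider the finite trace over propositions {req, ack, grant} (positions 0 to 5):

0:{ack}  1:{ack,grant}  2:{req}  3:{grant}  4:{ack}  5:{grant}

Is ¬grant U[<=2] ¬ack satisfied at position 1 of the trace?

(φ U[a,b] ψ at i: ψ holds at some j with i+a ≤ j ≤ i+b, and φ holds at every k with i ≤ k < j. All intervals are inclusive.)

Need some j in [1,3] with ¬ack, and ¬grant at every k in [1,j-1].
  j=1: ¬ack false.
  j=2: ¬ack holds, but ¬grant fails at k=1 → not this j.
  j=3: ¬ack holds, but ¬grant fails at k=1 → not this j.
No j in the window works → until fails.

No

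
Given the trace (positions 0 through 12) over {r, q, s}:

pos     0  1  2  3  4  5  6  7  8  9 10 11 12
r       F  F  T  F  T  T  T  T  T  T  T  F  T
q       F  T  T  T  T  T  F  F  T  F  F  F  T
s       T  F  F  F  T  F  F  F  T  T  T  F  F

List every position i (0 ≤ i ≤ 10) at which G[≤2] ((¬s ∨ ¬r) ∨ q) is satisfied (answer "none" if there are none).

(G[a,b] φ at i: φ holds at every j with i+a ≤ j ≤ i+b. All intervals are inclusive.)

0, 1, 2, 3, 4, 5, 6

Evaluate at each i in [0,10]:
  i=0: ✓ (all of [0,2])
  i=1: ✓ (all of [1,3])
  i=2: ✓ (all of [2,4])
  i=3: ✓ (all of [3,5])
  i=4: ✓ (all of [4,6])
  i=5: ✓ (all of [5,7])
  i=6: ✓ (all of [6,8])
  i=7: ✗ (fails at j=9)
  i=8: ✗ (fails at j=9)
  i=9: ✗ (fails at j=9)
  i=10: ✗ (fails at j=10)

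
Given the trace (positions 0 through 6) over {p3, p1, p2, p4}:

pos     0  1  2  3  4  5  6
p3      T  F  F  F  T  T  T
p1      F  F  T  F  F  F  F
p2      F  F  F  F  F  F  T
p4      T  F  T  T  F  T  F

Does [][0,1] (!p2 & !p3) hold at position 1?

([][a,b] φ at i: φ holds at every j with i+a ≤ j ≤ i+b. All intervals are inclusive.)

Check (!p2 & !p3) at every j in [1,2]:
  j=1: true
  j=2: true
All positions satisfy it → formula holds.

True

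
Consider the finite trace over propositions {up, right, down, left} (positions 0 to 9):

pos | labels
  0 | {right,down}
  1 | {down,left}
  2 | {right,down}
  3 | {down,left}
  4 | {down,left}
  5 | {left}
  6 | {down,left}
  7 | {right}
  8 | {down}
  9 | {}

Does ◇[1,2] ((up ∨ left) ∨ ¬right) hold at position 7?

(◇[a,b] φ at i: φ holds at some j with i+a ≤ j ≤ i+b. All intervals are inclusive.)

Check ((up ∨ left) ∨ ¬right) at each j in [8,9]:
  j=8: true
  j=9: true
Found at j=8 → formula holds.

Holds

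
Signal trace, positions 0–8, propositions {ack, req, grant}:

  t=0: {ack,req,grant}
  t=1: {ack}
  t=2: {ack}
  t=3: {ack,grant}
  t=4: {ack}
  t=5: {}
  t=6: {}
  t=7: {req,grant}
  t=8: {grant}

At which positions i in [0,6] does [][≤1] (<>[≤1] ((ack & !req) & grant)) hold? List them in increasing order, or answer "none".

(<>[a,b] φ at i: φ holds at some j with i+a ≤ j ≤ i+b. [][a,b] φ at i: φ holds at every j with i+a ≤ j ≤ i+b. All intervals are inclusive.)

Evaluate at each i in [0,6]:
  i=0: ✗ (fails at j=0)
  i=1: ✗ (fails at j=1)
  i=2: ✓ (all of [2,3])
  i=3: ✗ (fails at j=4)
  i=4: ✗ (fails at j=4)
  i=5: ✗ (fails at j=5)
  i=6: ✗ (fails at j=6)

2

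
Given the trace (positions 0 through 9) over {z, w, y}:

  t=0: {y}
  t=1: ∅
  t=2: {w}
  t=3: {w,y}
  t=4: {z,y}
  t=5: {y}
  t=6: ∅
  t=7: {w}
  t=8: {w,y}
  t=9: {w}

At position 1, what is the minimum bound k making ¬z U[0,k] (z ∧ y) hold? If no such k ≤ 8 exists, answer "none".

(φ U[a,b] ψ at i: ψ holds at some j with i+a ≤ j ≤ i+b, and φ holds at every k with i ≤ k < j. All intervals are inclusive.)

3

Need earliest j ≥ 1 with (z ∧ y), and ¬z at every k in [1,j-1].
  j=1: rhs fails.
  j=2: rhs fails.
  j=3: rhs fails.
  j=4: rhs holds; lhs holds on [1,3]. k = 3.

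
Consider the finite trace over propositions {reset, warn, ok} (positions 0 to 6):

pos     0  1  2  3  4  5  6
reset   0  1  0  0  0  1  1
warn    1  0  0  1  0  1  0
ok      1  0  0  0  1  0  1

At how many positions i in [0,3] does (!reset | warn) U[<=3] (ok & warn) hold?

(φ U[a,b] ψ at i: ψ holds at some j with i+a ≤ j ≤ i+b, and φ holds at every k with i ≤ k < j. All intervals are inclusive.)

1

Evaluate at each i in [0,3]:
  i=0: ✓ (rhs at j=0)
  i=1: ✗ (no rhs in [1,4])
  i=2: ✗ (no rhs in [2,5])
  i=3: ✗ (no rhs in [3,6])
Positions where it holds: {0} → 1.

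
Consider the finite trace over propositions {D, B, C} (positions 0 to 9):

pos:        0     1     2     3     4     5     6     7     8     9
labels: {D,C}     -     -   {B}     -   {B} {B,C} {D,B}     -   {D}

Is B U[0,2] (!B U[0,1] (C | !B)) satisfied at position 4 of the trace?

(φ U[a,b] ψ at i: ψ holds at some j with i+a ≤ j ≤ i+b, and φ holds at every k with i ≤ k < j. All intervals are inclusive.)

Need some j in [4,6] with (!B U[0,1] (C | !B)), and B at every k in [4,j-1].
  j=4: (!B U[0,1] (C | !B)) holds; no prefix to check → satisfied.

Yes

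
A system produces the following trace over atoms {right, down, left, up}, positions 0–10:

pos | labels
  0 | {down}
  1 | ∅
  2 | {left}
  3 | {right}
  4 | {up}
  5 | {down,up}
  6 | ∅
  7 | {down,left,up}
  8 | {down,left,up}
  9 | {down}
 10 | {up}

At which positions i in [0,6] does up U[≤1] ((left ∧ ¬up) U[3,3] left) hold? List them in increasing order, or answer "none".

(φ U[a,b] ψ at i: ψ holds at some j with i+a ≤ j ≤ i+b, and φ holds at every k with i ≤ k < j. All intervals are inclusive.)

Evaluate at each i in [0,6]:
  i=0: ✗ (no rhs in [0,1])
  i=1: ✗ (no rhs in [1,2])
  i=2: ✗ (no rhs in [2,3])
  i=3: ✗ (no rhs in [3,4])
  i=4: ✗ (no rhs in [4,5])
  i=5: ✗ (no rhs in [5,6])
  i=6: ✗ (no rhs in [6,7])

none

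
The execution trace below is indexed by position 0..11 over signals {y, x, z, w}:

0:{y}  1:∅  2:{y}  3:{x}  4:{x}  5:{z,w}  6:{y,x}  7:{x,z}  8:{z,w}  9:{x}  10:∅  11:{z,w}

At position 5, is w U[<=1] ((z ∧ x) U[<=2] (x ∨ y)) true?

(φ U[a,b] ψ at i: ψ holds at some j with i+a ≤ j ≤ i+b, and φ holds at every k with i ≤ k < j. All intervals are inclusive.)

Need some j in [5,6] with ((z ∧ x) U[<=2] (x ∨ y)), and w at every k in [5,j-1].
  j=5: ((z ∧ x) U[<=2] (x ∨ y)) — fails.
  j=6: ((z ∧ x) U[<=2] (x ∨ y)) holds; w holds at every k in [5,5] → satisfied.

True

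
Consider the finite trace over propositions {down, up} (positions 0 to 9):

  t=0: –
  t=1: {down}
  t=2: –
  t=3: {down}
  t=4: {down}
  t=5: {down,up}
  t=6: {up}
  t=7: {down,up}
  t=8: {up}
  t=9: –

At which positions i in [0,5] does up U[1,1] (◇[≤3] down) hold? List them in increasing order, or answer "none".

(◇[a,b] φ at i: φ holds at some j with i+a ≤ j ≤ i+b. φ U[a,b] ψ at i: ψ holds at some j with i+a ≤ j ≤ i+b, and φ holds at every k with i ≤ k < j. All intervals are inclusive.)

Evaluate at each i in [0,5]:
  i=0: ✗ (lhs fails at k=0 before rhs at j=1)
  i=1: ✗ (lhs fails at k=1 before rhs at j=2)
  i=2: ✗ (lhs fails at k=2 before rhs at j=3)
  i=3: ✗ (lhs fails at k=3 before rhs at j=4)
  i=4: ✗ (lhs fails at k=4 before rhs at j=5)
  i=5: ✓ (rhs at j=6; lhs holds on [5,5])

5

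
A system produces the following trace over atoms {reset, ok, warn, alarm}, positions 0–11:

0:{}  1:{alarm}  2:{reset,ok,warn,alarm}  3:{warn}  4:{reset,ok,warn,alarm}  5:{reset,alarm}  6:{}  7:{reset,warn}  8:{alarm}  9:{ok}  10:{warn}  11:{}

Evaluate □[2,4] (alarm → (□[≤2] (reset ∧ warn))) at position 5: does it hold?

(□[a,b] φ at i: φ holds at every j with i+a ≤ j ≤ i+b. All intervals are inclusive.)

Check (alarm → (□[≤2] (reset ∧ warn))) at every j in [7,9]:
  j=7: antecedent false → ✓
  j=8: antecedent true; consequent fails at 8 → ✗
  j=9: antecedent false → ✓
Fails at j=8 → formula fails.

Does not hold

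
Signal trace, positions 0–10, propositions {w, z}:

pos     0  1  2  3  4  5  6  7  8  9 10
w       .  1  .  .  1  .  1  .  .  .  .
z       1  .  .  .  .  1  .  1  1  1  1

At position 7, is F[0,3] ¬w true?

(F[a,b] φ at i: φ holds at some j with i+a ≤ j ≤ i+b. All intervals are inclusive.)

Check ¬w at each j in [7,10]:
  j=7: true
  j=8: true
  j=9: true
  j=10: true
Found at j=7 → formula holds.

Holds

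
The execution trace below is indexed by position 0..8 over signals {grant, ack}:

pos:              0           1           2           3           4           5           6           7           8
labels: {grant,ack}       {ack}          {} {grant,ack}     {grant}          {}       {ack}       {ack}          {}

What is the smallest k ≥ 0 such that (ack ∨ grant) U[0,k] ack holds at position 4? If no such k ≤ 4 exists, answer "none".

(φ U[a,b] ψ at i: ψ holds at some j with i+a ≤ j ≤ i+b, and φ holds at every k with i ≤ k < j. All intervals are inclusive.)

Need earliest j ≥ 4 with ack, and (ack ∨ grant) at every k in [4,j-1].
  j=4: rhs fails.
  j=5: rhs fails.
  j=6: rhs holds but lhs fails at k=5.
  j=7: rhs holds but lhs fails at k=5.
  j=8: rhs fails.
No witness within the range → none.

none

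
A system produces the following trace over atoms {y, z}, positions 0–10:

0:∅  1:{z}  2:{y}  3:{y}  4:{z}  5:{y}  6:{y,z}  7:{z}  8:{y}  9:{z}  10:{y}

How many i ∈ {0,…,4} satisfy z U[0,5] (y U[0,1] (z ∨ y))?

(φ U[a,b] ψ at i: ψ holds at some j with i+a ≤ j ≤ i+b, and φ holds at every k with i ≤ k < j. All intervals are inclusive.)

Evaluate at each i in [0,4]:
  i=0: ✗ (lhs fails at k=0 before rhs at j=1)
  i=1: ✓ (rhs at j=1)
  i=2: ✓ (rhs at j=2)
  i=3: ✓ (rhs at j=3)
  i=4: ✓ (rhs at j=4)
Positions where it holds: {1, 2, 3, 4} → 4.

4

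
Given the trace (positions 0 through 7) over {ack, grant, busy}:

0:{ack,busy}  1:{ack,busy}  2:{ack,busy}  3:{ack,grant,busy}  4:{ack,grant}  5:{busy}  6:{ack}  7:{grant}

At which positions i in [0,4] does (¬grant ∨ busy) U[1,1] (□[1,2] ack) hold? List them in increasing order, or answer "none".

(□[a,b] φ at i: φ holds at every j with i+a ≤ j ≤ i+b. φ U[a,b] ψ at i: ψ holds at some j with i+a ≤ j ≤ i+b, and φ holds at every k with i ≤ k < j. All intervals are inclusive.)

0, 1

Evaluate at each i in [0,4]:
  i=0: ✓ (rhs at j=1; lhs holds on [0,0])
  i=1: ✓ (rhs at j=2; lhs holds on [1,1])
  i=2: ✗ (no rhs in [3,3])
  i=3: ✗ (no rhs in [4,4])
  i=4: ✗ (no rhs in [5,5])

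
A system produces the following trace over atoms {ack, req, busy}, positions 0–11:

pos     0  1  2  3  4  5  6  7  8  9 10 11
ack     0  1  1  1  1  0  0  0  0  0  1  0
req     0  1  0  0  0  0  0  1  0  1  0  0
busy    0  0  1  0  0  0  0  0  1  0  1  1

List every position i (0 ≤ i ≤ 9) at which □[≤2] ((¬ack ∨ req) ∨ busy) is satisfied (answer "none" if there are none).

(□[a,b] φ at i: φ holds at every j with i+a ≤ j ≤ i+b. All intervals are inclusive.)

Evaluate at each i in [0,9]:
  i=0: ✓ (all of [0,2])
  i=1: ✗ (fails at j=3)
  i=2: ✗ (fails at j=3)
  i=3: ✗ (fails at j=3)
  i=4: ✗ (fails at j=4)
  i=5: ✓ (all of [5,7])
  i=6: ✓ (all of [6,8])
  i=7: ✓ (all of [7,9])
  i=8: ✓ (all of [8,10])
  i=9: ✓ (all of [9,11])

0, 5, 6, 7, 8, 9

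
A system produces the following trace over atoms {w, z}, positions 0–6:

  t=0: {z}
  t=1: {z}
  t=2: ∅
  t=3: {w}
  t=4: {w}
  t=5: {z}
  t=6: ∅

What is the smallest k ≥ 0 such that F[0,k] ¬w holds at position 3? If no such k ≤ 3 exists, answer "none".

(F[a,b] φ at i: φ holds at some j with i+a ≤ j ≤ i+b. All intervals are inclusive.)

2

Scan j = 3,4,… for ¬w:
  j=3: fails
  j=4: fails
  j=5: holds
First hit at j=5, so smallest k = 5-3 = 2.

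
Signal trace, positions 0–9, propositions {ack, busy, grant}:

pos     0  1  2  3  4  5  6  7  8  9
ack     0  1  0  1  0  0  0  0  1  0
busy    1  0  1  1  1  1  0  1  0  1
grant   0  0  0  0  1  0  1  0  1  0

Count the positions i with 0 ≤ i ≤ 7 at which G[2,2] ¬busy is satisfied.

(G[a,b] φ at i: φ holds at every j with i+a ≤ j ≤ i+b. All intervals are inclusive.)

Evaluate at each i in [0,7]:
  i=0: ✗ (fails at j=2)
  i=1: ✗ (fails at j=3)
  i=2: ✗ (fails at j=4)
  i=3: ✗ (fails at j=5)
  i=4: ✓ (all of [6,6])
  i=5: ✗ (fails at j=7)
  i=6: ✓ (all of [8,8])
  i=7: ✗ (fails at j=9)
Positions where it holds: {4, 6} → 2.

2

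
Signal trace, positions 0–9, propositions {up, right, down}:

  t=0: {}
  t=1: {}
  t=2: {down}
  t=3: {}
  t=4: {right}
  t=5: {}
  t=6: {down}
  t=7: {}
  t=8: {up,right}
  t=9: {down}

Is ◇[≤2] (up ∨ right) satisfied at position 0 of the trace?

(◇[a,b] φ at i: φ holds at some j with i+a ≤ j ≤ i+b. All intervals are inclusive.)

Check (up ∨ right) at each j in [0,2]:
  j=0: false
  j=1: false
  j=2: false
No position in the window satisfies it → formula fails.

Does not hold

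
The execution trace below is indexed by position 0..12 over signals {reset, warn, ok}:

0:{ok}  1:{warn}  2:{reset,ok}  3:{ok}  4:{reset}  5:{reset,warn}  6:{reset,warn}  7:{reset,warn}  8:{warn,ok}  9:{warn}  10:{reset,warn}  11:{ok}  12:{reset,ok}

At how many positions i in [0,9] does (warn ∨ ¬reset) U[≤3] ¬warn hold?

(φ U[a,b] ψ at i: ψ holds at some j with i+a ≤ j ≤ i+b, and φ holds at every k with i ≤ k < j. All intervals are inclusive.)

7

Evaluate at each i in [0,9]:
  i=0: ✓ (rhs at j=0)
  i=1: ✓ (rhs at j=2; lhs holds on [1,1])
  i=2: ✓ (rhs at j=2)
  i=3: ✓ (rhs at j=3)
  i=4: ✓ (rhs at j=4)
  i=5: ✗ (no rhs in [5,8])
  i=6: ✗ (no rhs in [6,9])
  i=7: ✗ (no rhs in [7,10])
  i=8: ✓ (rhs at j=11; lhs holds on [8,10])
  i=9: ✓ (rhs at j=11; lhs holds on [9,10])
Positions where it holds: {0, 1, 2, 3, 4, 8, 9} → 7.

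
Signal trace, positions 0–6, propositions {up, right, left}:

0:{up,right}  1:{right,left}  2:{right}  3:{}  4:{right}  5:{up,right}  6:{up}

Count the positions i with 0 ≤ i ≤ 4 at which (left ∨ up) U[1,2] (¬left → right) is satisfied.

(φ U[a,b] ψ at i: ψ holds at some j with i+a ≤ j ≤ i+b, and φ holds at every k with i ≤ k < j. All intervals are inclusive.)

2

Evaluate at each i in [0,4]:
  i=0: ✓ (rhs at j=1; lhs holds on [0,0])
  i=1: ✓ (rhs at j=2; lhs holds on [1,1])
  i=2: ✗ (lhs fails at k=2 before rhs at j=4)
  i=3: ✗ (lhs fails at k=3 before rhs at j=4)
  i=4: ✗ (lhs fails at k=4 before rhs at j=5)
Positions where it holds: {0, 1} → 2.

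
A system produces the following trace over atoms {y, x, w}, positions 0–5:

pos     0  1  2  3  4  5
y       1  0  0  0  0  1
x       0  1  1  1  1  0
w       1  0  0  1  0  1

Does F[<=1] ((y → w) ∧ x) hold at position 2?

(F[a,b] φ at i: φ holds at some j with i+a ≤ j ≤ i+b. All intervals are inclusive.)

Check ((y → w) ∧ x) at each j in [2,3]:
  j=2: true
  j=3: true
Found at j=2 → formula holds.

Holds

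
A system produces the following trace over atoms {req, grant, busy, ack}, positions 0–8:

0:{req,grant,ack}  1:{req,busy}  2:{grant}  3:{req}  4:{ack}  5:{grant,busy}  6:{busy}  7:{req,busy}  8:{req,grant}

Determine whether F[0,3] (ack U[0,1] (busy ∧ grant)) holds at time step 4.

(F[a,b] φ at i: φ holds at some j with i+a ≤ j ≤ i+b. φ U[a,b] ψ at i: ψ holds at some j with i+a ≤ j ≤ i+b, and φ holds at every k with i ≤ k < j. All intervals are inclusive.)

Holds

Check (ack U[0,1] (busy ∧ grant)) at each j in [4,7]:
  j=4: holds
  j=5: holds
  j=6: fails
  j=7: fails
Found at j=4 → formula holds.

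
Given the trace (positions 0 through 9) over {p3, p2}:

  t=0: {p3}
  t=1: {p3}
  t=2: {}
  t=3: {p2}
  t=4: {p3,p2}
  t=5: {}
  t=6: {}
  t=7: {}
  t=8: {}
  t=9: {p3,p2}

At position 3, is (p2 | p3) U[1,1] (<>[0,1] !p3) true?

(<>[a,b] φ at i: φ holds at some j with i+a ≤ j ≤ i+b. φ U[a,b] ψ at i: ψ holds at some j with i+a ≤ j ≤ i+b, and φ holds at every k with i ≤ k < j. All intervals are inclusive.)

Need some j in [4,4] with <>[0,1] !p3, and (p2 | p3) at every k in [3,j-1].
  j=4: <>[0,1] !p3 holds; (p2 | p3) holds at every k in [3,3] → satisfied.

True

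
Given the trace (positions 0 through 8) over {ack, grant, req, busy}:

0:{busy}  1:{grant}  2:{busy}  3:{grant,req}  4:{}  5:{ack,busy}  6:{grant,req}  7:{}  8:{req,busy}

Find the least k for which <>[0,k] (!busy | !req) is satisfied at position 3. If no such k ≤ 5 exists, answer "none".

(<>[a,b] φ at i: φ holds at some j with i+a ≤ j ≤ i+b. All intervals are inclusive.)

Scan j = 3,4,… for (!busy | !req):
  j=3: holds
First hit at j=3, so smallest k = 3-3 = 0.

0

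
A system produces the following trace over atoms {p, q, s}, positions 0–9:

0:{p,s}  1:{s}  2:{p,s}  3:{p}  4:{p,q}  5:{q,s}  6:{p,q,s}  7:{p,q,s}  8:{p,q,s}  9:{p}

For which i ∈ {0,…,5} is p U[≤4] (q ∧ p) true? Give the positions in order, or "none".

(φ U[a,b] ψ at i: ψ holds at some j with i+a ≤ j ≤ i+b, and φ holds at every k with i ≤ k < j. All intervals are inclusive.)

2, 3, 4

Evaluate at each i in [0,5]:
  i=0: ✗ (lhs fails at k=1 before rhs at j=4)
  i=1: ✗ (lhs fails at k=1 before rhs at j=4)
  i=2: ✓ (rhs at j=4; lhs holds on [2,3])
  i=3: ✓ (rhs at j=4; lhs holds on [3,3])
  i=4: ✓ (rhs at j=4)
  i=5: ✗ (lhs fails at k=5 before rhs at j=6)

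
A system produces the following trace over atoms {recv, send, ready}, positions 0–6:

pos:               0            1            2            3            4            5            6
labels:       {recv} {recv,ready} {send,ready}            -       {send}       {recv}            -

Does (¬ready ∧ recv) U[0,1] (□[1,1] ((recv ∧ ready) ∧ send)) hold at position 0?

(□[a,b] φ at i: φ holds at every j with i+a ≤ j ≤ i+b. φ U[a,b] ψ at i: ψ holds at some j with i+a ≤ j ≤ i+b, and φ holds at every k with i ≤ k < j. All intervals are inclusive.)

No

Need some j in [0,1] with □[1,1] ((recv ∧ ready) ∧ send), and (¬ready ∧ recv) at every k in [0,j-1].
  j=0: □[1,1] ((recv ∧ ready) ∧ send) — fails at 1.
  j=1: □[1,1] ((recv ∧ ready) ∧ send) — fails at 2.
No j in the window works → until fails.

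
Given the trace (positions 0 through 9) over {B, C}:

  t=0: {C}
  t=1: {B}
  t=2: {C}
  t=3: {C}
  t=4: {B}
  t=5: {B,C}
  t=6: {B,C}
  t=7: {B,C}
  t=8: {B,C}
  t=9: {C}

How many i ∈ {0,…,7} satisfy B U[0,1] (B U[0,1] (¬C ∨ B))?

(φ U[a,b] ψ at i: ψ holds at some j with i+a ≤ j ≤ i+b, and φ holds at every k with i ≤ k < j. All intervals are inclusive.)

5

Evaluate at each i in [0,7]:
  i=0: ✗ (lhs fails at k=0 before rhs at j=1)
  i=1: ✓ (rhs at j=1)
  i=2: ✗ (no rhs in [2,3])
  i=3: ✗ (lhs fails at k=3 before rhs at j=4)
  i=4: ✓ (rhs at j=4)
  i=5: ✓ (rhs at j=5)
  i=6: ✓ (rhs at j=6)
  i=7: ✓ (rhs at j=7)
Positions where it holds: {1, 4, 5, 6, 7} → 5.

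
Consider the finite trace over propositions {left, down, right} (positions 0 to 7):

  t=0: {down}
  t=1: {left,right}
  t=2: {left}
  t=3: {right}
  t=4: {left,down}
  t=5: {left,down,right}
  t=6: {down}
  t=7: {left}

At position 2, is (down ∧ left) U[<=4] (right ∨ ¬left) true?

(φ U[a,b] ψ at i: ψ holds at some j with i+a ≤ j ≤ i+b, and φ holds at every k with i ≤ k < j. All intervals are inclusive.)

False

Need some j in [2,6] with (right ∨ ¬left), and (down ∧ left) at every k in [2,j-1].
  j=2: (right ∨ ¬left) false.
  j=3: (right ∨ ¬left) holds, but (down ∧ left) fails at k=2 → not this j.
  j=4: (right ∨ ¬left) false.
  j=5: (right ∨ ¬left) holds, but (down ∧ left) fails at k=2 → not this j.
  j=6: (right ∨ ¬left) holds, but (down ∧ left) fails at k=2 → not this j.
No j in the window works → until fails.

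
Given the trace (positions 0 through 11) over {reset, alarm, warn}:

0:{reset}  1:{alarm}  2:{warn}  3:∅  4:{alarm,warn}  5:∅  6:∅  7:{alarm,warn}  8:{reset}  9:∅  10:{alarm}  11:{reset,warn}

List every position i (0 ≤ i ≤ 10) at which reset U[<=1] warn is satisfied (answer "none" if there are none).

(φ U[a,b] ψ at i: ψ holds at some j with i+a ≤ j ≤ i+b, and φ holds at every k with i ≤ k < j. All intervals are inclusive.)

Evaluate at each i in [0,10]:
  i=0: ✗ (no rhs in [0,1])
  i=1: ✗ (lhs fails at k=1 before rhs at j=2)
  i=2: ✓ (rhs at j=2)
  i=3: ✗ (lhs fails at k=3 before rhs at j=4)
  i=4: ✓ (rhs at j=4)
  i=5: ✗ (no rhs in [5,6])
  i=6: ✗ (lhs fails at k=6 before rhs at j=7)
  i=7: ✓ (rhs at j=7)
  i=8: ✗ (no rhs in [8,9])
  i=9: ✗ (no rhs in [9,10])
  i=10: ✗ (lhs fails at k=10 before rhs at j=11)

2, 4, 7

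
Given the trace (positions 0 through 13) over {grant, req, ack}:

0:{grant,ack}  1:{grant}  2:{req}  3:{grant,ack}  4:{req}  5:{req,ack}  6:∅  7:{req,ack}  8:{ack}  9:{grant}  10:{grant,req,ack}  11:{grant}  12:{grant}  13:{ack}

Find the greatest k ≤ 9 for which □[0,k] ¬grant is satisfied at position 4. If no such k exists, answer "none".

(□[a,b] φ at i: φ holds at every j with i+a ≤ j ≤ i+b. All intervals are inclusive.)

4

¬grant must hold from j=4 onward; find where it first fails.
  j=4: holds
  j=5: holds
  j=6: holds
  j=7: holds
  j=8: holds
  j=9: fails
Holds on [4,8], so largest k = 4.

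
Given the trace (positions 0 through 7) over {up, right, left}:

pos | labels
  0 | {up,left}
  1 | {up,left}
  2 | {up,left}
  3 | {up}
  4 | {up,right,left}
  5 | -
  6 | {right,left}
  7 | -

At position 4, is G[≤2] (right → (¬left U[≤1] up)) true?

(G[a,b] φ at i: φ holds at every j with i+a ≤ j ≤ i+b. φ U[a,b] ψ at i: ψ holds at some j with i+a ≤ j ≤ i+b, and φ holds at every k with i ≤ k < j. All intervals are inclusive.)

Check (right → (¬left U[≤1] up)) at every j in [4,6]:
  j=4: antecedent true; consequent holds → ✓
  j=5: antecedent false → ✓
  j=6: antecedent true; consequent fails → ✗
Fails at j=6 → formula fails.

No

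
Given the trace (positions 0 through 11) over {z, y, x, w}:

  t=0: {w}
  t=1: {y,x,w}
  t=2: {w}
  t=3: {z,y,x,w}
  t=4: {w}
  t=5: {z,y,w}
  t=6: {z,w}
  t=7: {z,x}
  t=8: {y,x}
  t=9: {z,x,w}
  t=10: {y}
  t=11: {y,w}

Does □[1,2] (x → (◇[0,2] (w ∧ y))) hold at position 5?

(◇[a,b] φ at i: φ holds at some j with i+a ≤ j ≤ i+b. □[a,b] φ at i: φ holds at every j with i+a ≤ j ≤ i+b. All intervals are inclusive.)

Does not hold

Check (x → (◇[0,2] (w ∧ y))) at every j in [6,7]:
  j=6: antecedent false → ✓
  j=7: antecedent true; consequent fails (none in [7,9]) → ✗
Fails at j=7 → formula fails.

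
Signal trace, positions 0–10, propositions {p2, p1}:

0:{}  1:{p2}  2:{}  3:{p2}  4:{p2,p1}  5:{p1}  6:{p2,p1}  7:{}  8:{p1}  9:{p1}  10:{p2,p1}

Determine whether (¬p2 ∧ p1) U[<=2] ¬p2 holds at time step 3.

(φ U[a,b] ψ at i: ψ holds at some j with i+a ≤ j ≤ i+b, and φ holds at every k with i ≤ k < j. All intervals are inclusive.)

Need some j in [3,5] with ¬p2, and (¬p2 ∧ p1) at every k in [3,j-1].
  j=3: ¬p2 false.
  j=4: ¬p2 false.
  j=5: ¬p2 holds, but (¬p2 ∧ p1) fails at k=3 → not this j.
No j in the window works → until fails.

No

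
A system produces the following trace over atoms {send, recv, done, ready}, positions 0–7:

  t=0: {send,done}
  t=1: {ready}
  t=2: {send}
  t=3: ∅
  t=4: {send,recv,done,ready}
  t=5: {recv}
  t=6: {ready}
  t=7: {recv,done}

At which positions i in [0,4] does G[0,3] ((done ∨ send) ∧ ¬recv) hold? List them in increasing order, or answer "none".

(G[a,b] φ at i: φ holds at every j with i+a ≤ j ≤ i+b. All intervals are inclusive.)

Evaluate at each i in [0,4]:
  i=0: ✗ (fails at j=1)
  i=1: ✗ (fails at j=1)
  i=2: ✗ (fails at j=3)
  i=3: ✗ (fails at j=3)
  i=4: ✗ (fails at j=4)

none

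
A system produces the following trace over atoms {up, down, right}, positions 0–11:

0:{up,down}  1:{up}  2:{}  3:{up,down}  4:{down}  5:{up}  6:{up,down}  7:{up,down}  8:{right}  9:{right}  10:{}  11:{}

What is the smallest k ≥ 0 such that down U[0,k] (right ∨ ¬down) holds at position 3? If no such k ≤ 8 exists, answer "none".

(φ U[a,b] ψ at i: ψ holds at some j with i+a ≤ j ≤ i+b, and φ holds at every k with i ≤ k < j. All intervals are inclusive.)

Need earliest j ≥ 3 with (right ∨ ¬down), and down at every k in [3,j-1].
  j=3: rhs fails.
  j=4: rhs fails.
  j=5: rhs holds; lhs holds on [3,4]. k = 2.

2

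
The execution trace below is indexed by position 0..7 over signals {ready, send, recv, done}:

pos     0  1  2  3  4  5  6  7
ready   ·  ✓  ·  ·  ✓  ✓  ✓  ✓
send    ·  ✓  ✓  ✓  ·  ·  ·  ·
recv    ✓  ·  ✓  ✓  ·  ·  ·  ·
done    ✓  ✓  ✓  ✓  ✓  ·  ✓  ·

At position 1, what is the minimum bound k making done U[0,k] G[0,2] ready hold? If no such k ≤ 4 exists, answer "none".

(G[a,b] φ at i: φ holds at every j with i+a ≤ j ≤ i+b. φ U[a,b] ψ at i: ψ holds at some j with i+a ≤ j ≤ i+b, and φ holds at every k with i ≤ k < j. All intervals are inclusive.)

3

Need earliest j ≥ 1 with G[0,2] ready, and done at every k in [1,j-1].
  j=1: rhs fails.
  j=2: rhs fails.
  j=3: rhs fails.
  j=4: rhs holds; lhs holds on [1,3]. k = 3.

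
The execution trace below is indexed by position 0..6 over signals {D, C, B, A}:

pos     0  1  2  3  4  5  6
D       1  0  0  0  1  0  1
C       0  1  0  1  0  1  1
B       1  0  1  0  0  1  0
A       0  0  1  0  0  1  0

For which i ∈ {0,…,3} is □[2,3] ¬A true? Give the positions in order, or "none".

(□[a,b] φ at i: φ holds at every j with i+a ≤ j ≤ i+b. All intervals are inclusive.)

Evaluate at each i in [0,3]:
  i=0: ✗ (fails at j=2)
  i=1: ✓ (all of [3,4])
  i=2: ✗ (fails at j=5)
  i=3: ✗ (fails at j=5)

1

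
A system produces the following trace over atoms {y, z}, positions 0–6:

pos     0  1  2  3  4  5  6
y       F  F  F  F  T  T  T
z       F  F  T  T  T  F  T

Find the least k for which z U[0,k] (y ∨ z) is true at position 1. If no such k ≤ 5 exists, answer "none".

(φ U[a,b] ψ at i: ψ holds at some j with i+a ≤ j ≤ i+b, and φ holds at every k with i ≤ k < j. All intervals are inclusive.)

none

Need earliest j ≥ 1 with (y ∨ z), and z at every k in [1,j-1].
  j=1: rhs fails.
  j=2: rhs holds but lhs fails at k=1.
  j=3: rhs holds but lhs fails at k=1.
  j=4: rhs holds but lhs fails at k=1.
  j=5: rhs holds but lhs fails at k=1.
  j=6: rhs holds but lhs fails at k=1.
No witness within the range → none.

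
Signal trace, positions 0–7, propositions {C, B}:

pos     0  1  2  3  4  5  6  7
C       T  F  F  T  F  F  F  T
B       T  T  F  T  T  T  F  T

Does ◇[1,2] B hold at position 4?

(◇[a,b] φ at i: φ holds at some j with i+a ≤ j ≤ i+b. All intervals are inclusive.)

Check B at each j in [5,6]:
  j=5: true
  j=6: false
Found at j=5 → formula holds.

True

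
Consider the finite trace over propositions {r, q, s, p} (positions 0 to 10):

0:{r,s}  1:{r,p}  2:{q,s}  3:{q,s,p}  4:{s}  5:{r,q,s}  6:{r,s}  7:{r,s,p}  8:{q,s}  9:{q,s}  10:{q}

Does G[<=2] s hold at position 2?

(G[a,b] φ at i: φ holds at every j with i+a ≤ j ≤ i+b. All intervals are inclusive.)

Check s at every j in [2,4]:
  j=2: true
  j=3: true
  j=4: true
All positions satisfy it → formula holds.

Holds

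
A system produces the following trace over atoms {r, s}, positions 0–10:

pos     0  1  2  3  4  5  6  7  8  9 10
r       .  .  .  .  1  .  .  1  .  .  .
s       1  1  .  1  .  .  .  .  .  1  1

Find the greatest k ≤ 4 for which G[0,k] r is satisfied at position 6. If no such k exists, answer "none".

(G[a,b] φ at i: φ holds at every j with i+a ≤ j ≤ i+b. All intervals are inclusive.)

none

r must hold from j=6 onward; find where it first fails.
  j=6: fails → no k works.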